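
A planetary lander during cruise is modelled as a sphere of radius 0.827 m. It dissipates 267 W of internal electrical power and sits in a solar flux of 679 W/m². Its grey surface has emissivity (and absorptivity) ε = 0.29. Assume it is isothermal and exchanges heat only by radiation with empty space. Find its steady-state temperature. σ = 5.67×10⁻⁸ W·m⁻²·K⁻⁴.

At steady state, absorbed solar power + internal power = radiated power.
Absorbed: α·S·A_cross = 0.29·679·2.149 = 423.1 W (cross-section πr²).
Total input = 423.1 + 267 = 690.1 W.
Radiated: εσ·A_surf·T⁴ with A_surf = 4πr² = 8.595 m².
T⁴ = 690.1/(0.29·5.67×10⁻⁸·8.595) = 4.883×10⁹ K⁴.

T ≈ 264 K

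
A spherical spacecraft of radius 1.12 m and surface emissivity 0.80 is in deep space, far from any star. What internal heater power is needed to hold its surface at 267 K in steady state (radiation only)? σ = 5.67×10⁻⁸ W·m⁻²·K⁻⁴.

P ≈ 3630 W

P = εσ·4πr²·T⁴.
4πr² = 15.76 m²; T⁴ = 5.082×10⁹ K⁴.
P = 0.80·5.67×10⁻⁸·15.76·5.082×10⁹.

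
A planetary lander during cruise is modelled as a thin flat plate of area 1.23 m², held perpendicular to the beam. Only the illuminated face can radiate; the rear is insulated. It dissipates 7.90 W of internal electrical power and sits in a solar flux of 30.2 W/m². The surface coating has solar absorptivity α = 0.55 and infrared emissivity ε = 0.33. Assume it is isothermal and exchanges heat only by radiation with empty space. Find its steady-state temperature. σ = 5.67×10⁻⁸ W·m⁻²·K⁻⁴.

At steady state, absorbed solar power + internal power = radiated power.
Absorbed: α·S·A_cross = 0.55·30.2·1.230 = 20.43 W (cross-section A).
Total input = 20.43 + 7.90 = 28.33 W.
Radiated: εσ·A_surf·T⁴ with A_surf = A = 1.230 m².
T⁴ = 28.33/(0.33·5.67×10⁻⁸·1.230) = 1.231×10⁹ K⁴.

T ≈ 187 K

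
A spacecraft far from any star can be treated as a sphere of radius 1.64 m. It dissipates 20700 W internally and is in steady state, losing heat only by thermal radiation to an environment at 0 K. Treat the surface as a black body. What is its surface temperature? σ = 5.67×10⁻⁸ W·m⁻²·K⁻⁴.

Steady state: internal power = radiated power, P = εσA T⁴.
Radiating area A = 4πr² = 33.80 m².
T⁴ = P/(εσA) = 20700/(1.0·5.67×10⁻⁸·33.80) = 1.080×10¹⁰ K⁴.
T = (1.080×10¹⁰)^(1/4).

T ≈ 322 K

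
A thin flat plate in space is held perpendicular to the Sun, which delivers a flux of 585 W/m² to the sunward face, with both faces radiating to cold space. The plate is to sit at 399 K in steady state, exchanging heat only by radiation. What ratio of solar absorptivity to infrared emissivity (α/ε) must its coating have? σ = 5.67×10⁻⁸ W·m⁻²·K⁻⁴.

Balance: αS·A = εσ·2A·T⁴ ⇒ α/ε = 2σT⁴/S.
α/ε = 2·5.67×10⁻⁸·(399)⁴/585 = 2·5.67×10⁻⁸·2.534×10¹⁰/585.

α/ε ≈ 4.91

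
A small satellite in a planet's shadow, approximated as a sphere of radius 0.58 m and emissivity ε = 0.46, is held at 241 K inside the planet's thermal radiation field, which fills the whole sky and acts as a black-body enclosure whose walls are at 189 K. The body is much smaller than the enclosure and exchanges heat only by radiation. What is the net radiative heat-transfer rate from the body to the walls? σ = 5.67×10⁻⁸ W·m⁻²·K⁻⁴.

For a small grey body in a large enclosure: P_net = εσA(T_body⁴ − T_wall⁴).
A = 4πr² = 4.227 m²; T_body⁴ − T_wall⁴ = 3.373×10⁹ − 1.276×10⁹ = 2.097×10⁹ K⁴.
|P_net| = 0.46·5.67×10⁻⁸·4.227·2.097×10⁹.

P_net ≈ 231 W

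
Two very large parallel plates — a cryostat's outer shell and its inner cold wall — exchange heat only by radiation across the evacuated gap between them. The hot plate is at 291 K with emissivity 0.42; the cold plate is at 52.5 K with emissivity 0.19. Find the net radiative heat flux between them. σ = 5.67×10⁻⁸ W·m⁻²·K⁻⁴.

For two infinite grey parallel plates, q = σ(T₁⁴ − T₂⁴)/(1/ε₁ + 1/ε₂ − 1).
T₁⁴ − T₂⁴ = 7.171×10⁹ − 7.597×10⁶ = 7.163×10⁹ K⁴.
1/ε₁ + 1/ε₂ − 1 = 2.381 + 5.263 − 1 = 6.644.
q = 5.67×10⁻⁸ × 7.163×10⁹ / 6.644.

q ≈ 61.1 W/m²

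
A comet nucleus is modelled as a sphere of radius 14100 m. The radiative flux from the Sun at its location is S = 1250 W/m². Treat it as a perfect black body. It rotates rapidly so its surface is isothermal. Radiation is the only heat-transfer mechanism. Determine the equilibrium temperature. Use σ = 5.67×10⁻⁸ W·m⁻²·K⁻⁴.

T ≈ 272 K

At equilibrium, absorbed power = emitted power.
Absorbing cross-section = πr² = 6.246×10⁸ m²; emitting surface = 4πr² = 2.498×10⁹ m² (ratio 4).
S·A_cross = εσ·A_surf·T⁴  ⇒  T⁴ = S/(4σ).
T⁴ = 1.00·1250/(4·5.67×10⁻⁸) = 5.511×10⁹ K⁴.
T = (5.511×10⁹)^(1/4).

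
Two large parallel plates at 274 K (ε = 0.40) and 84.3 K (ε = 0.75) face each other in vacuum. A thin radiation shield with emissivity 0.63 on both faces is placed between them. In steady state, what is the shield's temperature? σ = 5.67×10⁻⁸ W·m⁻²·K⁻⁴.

T_s ≈ 216 K

In steady state the net flux on the hot side equals that on the cold side.
σ(T₁⁴−T_s⁴)/D₁ = σ(T_s⁴−T₂⁴)/D₂, with D₁ = 1/ε₁+1/ε_s−1 = 3.087, D₂ = 1/ε_s+1/ε₂−1 = 1.921.
Solve for T_s⁴: T_s⁴ = (D₂·T₁⁴ + D₁·T₂⁴)/(D₁+D₂) = 2.193×10⁹ K⁴.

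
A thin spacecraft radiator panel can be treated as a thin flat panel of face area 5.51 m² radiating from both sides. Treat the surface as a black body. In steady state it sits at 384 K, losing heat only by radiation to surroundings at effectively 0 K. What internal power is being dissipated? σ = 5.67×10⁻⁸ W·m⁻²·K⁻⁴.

P ≈ 13600 W

Steady state: P = εσA T⁴.
A = 2·5.51 = 11.02 m²; T⁴ = (384)⁴ = 2.174×10¹⁰ K⁴.
P = 1.0 × 5.67×10⁻⁸ × 11.02 × 2.174×10¹⁰.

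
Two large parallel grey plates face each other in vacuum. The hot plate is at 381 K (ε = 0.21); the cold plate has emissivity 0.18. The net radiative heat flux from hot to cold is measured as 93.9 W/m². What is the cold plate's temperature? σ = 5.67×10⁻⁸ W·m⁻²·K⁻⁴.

T₂ ≈ 274 K

q = σ(T₁⁴ − T₂⁴)/(1/ε₁ + 1/ε₂ − 1); denominator = 9.317.
T₂⁴ = T₁⁴ − q·(1/ε₁+1/ε₂−1)/σ = 2.107×10¹⁰ − 93.9·9.317/5.67×10⁻⁸
    = 5.641×10⁹ K⁴.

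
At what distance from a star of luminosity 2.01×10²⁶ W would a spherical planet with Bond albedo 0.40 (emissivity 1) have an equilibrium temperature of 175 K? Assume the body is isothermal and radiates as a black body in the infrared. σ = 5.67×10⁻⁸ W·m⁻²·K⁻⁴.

For an isothermal black-emitting sphere, (1−a)S·πr² = σ·4πr²·T⁴ ⇒ S = 4σT⁴/(1−a).
S = 4·5.67×10⁻⁸·(175)⁴/0.600 = 354.5 W/m².
Flux falls as S = L/(4πd²), so d = √(L/(4πS)) = √(2.01×10²⁶/(4π·354.5)).

d ≈ 2.12×10¹¹ m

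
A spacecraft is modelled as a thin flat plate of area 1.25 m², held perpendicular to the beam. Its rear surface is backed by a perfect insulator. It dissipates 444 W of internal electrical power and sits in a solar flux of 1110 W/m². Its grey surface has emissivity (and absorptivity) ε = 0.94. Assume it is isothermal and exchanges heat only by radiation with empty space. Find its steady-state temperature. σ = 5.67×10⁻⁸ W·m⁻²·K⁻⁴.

At steady state, absorbed solar power + internal power = radiated power.
Absorbed: α·S·A_cross = 0.94·1110·1.250 = 1304 W (cross-section A).
Total input = 1304 + 444 = 1748 W.
Radiated: εσ·A_surf·T⁴ with A_surf = A = 1.250 m².
T⁴ = 1748/(0.94·5.67×10⁻⁸·1.250) = 2.624×10¹⁰ K⁴.

T ≈ 402 K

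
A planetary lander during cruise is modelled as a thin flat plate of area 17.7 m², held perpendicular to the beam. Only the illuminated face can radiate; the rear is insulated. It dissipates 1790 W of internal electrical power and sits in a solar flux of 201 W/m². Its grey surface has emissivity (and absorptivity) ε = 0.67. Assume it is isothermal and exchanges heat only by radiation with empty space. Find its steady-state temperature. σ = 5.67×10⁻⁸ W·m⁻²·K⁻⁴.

T ≈ 281 K

At steady state, absorbed solar power + internal power = radiated power.
Absorbed: α·S·A_cross = 0.67·201·17.70 = 2384 W (cross-section A).
Total input = 2384 + 1790 = 4174 W.
Radiated: εσ·A_surf·T⁴ with A_surf = A = 17.70 m².
T⁴ = 4174/(0.67·5.67×10⁻⁸·17.70) = 6.207×10⁹ K⁴.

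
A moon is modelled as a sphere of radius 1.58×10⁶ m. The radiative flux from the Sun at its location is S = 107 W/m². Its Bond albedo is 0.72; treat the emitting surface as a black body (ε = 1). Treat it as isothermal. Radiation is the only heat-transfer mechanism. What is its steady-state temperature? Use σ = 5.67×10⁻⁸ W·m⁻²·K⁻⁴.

T ≈ 107 K

At equilibrium, absorbed power = emitted power.
Absorbing cross-section = πr² = 7.843×10¹² m²; emitting surface = 4πr² = 3.137×10¹³ m² (ratio 4).
(1−a)S·A_cross = εσ·A_surf·T⁴  ⇒  T⁴ = (1−a)S/(4σ).
T⁴ = 0.280·107/(4·5.67×10⁻⁸) = 1.321×10⁸ K⁴.
T = (1.321×10⁸)^(1/4).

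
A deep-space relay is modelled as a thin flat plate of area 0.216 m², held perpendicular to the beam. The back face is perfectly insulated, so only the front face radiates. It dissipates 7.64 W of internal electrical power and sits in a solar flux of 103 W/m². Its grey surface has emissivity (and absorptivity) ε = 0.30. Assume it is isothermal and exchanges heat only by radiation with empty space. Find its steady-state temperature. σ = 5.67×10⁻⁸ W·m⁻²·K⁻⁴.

At steady state, absorbed solar power + internal power = radiated power.
Absorbed: α·S·A_cross = 0.30·103·0.2160 = 6.674 W (cross-section A).
Total input = 6.674 + 7.64 = 14.31 W.
Radiated: εσ·A_surf·T⁴ with A_surf = A = 0.2160 m².
T⁴ = 14.31/(0.30·5.67×10⁻⁸·0.2160) = 3.896×10⁹ K⁴.

T ≈ 250 K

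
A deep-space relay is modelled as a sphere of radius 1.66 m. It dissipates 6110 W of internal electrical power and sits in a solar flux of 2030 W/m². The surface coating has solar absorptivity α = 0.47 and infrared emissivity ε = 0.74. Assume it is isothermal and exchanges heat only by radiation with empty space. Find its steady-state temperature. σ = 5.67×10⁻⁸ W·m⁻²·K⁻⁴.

At steady state, absorbed solar power + internal power = radiated power.
Absorbed: α·S·A_cross = 0.47·2030·8.657 = 8260 W (cross-section πr²).
Total input = 8260 + 6110 = 14370 W.
Radiated: εσ·A_surf·T⁴ with A_surf = 4πr² = 34.63 m².
T⁴ = 14370/(0.74·5.67×10⁻⁸·34.63) = 9.890×10⁹ K⁴.

T ≈ 315 K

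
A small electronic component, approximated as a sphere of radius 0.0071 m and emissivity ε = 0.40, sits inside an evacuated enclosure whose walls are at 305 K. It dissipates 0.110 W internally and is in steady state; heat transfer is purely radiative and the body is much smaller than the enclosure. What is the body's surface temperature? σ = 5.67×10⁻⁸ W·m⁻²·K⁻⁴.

T ≈ 357 K

For a small grey body in a large enclosure, net radiated power = εσA(T⁴ − T_w⁴).
Steady state: P = εσA(T⁴ − T_w⁴) with A = 4πr² = 6.335×10⁻⁴ m².
T⁴ = P/(εσA) + T_w⁴ = 0.110/(0.40·5.67×10⁻⁸·6.335×10⁻⁴) + (305)⁴
    = 7.656×10⁹ + 8.654×10⁹ = 1.631×10¹⁰ K⁴.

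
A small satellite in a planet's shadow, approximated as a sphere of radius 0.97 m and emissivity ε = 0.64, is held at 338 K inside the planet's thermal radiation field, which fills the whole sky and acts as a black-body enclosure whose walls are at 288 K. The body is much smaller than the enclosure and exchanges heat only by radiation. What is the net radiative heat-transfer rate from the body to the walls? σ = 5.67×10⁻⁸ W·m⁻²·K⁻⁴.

P_net ≈ 2650 W

For a small grey body in a large enclosure: P_net = εσA(T_body⁴ − T_wall⁴).
A = 4πr² = 11.82 m²; T_body⁴ − T_wall⁴ = 1.305×10¹⁰ − 6.880×10⁹ = 6.172×10⁹ K⁴.
|P_net| = 0.64·5.67×10⁻⁸·11.82·6.172×10⁹.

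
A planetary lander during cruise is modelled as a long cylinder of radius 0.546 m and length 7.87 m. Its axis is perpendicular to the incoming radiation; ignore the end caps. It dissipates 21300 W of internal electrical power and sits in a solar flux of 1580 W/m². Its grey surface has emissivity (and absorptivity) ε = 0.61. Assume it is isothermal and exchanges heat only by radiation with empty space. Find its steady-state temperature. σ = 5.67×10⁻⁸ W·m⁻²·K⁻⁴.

T ≈ 422 K

At steady state, absorbed solar power + internal power = radiated power.
Absorbed: α·S·A_cross = 0.61·1580·8.594 = 8283 W (cross-section 2rL).
Total input = 8283 + 21300 = 29580 W.
Radiated: εσ·A_surf·T⁴ with A_surf = 2πrL = 27.00 m².
T⁴ = 29580/(0.61·5.67×10⁻⁸·27.00) = 3.168×10¹⁰ K⁴.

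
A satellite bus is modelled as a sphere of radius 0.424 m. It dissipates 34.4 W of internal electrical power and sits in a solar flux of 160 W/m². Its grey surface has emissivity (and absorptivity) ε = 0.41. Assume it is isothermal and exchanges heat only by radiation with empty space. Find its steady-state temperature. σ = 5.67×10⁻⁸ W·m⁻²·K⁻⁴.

T ≈ 192 K

At steady state, absorbed solar power + internal power = radiated power.
Absorbed: α·S·A_cross = 0.41·160·0.5648 = 37.05 W (cross-section πr²).
Total input = 37.05 + 34.4 = 71.45 W.
Radiated: εσ·A_surf·T⁴ with A_surf = 4πr² = 2.259 m².
T⁴ = 71.45/(0.41·5.67×10⁻⁸·2.259) = 1.360×10⁹ K⁴.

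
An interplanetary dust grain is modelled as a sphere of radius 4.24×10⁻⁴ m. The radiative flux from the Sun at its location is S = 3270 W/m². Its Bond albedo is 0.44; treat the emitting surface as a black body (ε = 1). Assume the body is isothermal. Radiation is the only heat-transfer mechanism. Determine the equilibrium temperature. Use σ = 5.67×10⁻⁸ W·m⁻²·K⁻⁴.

At equilibrium, absorbed power = emitted power.
Absorbing cross-section = πr² = 5.648×10⁻⁷ m²; emitting surface = 4πr² = 2.259×10⁻⁶ m² (ratio 4).
(1−a)S·A_cross = εσ·A_surf·T⁴  ⇒  T⁴ = (1−a)S/(4σ).
T⁴ = 0.560·3270/(4·5.67×10⁻⁸) = 8.074×10⁹ K⁴.
T = (8.074×10⁹)^(1/4).

T ≈ 300 K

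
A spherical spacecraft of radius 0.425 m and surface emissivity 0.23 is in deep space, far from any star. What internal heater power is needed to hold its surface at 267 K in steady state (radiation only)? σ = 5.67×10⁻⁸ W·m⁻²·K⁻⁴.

P = εσ·4πr²·T⁴.
4πr² = 2.270 m²; T⁴ = 5.082×10⁹ K⁴.
P = 0.23·5.67×10⁻⁸·2.270·5.082×10⁹.

P ≈ 150 W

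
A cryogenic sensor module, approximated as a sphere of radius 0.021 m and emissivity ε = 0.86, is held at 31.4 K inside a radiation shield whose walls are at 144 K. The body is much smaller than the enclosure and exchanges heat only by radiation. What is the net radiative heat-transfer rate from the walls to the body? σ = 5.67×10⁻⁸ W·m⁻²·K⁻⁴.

P_net ≈ 0.116 W

For a small grey body in a large enclosure: P_net = εσA(T_body⁴ − T_wall⁴).
A = 4πr² = 0.005542 m²; T_body⁴ − T_wall⁴ = 9.721×10⁵ − 4.300×10⁸ = -4.290×10⁸ K⁴.
|P_net| = 0.86·5.67×10⁻⁸·0.005542·4.290×10⁸.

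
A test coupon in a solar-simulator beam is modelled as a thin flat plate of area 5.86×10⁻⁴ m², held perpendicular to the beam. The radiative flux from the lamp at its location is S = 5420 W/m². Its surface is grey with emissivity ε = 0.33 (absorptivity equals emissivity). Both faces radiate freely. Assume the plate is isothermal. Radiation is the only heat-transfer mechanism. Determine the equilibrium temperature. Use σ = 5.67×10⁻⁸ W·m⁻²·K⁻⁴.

T ≈ 468 K

At equilibrium, absorbed power = emitted power.
Absorbing cross-section = A = 5.860×10⁻⁴ m²; emitting surface = 2A = 0.001172 m² (ratio 2).
εS·A_cross = εσ·A_surf·T⁴  ⇒  T⁴ = S/(2σ)   (ε cancels).
T⁴ = 5420/(2·5.67×10⁻⁸) = 4.780×10¹⁰ K⁴.
T = (4.780×10¹⁰)^(1/4).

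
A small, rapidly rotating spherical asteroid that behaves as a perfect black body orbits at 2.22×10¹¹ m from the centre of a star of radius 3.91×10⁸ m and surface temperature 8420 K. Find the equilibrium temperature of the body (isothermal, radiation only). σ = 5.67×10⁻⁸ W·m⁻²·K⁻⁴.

The star's surface emits σT_*⁴; at distance d the flux is S = σT_*⁴(R_*/d)².
S = 5.67×10⁻⁸·(8420)⁴·(3.91×10⁸/2.22×10¹¹)² = 884.1 W/m².
For an isothermal sphere T⁴ = (1−a)S/(4σ) = 3.898×10⁹ K⁴.

T ≈ 250 K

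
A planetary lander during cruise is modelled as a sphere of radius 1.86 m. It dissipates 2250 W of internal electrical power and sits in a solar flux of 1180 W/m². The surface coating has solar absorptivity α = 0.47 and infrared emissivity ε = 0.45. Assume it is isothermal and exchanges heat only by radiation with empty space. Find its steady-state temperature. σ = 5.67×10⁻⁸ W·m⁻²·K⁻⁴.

At steady state, absorbed solar power + internal power = radiated power.
Absorbed: α·S·A_cross = 0.47·1180·10.87 = 6028 W (cross-section πr²).
Total input = 6028 + 2250 = 8278 W.
Radiated: εσ·A_surf·T⁴ with A_surf = 4πr² = 43.47 m².
T⁴ = 8278/(0.45·5.67×10⁻⁸·43.47) = 7.462×10⁹ K⁴.

T ≈ 294 K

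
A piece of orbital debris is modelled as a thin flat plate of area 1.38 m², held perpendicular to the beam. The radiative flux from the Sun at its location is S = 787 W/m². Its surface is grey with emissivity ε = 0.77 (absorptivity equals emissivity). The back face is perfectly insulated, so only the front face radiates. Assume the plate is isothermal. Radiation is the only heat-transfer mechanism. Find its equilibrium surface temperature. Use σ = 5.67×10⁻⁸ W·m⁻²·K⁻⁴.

T ≈ 343 K

At equilibrium, absorbed power = emitted power.
Absorbing cross-section = A = 1.380 m²; emitting surface = A = 1.380 m² (ratio 1).
εS·A_cross = εσ·A_surf·T⁴  ⇒  T⁴ = S/(1σ)   (ε cancels).
T⁴ = 787/(1·5.67×10⁻⁸) = 1.388×10¹⁰ K⁴.
T = (1.388×10¹⁰)^(1/4).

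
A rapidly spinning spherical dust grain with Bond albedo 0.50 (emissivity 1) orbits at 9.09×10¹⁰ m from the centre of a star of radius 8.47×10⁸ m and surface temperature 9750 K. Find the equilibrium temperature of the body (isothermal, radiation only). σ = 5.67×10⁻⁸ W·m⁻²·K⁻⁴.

The star's surface emits σT_*⁴; at distance d the flux is S = σT_*⁴(R_*/d)².
S = 5.67×10⁻⁸·(9750)⁴·(8.47×10⁸/9.09×10¹⁰)² = 44490 W/m².
For an isothermal sphere T⁴ = (1−a)S/(4σ) = 9.808×10¹⁰ K⁴.

T ≈ 560 K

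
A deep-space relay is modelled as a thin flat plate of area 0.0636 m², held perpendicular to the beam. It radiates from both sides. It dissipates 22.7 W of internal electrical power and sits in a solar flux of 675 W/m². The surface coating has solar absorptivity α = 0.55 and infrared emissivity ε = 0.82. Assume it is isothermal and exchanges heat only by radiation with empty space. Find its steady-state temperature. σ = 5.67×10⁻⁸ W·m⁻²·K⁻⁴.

At steady state, absorbed solar power + internal power = radiated power.
Absorbed: α·S·A_cross = 0.55·675·0.06360 = 23.61 W (cross-section A).
Total input = 23.61 + 22.7 = 46.31 W.
Radiated: εσ·A_surf·T⁴ with A_surf = 2A = 0.1272 m².
T⁴ = 46.31/(0.82·5.67×10⁻⁸·0.1272) = 7.831×10⁹ K⁴.

T ≈ 297 K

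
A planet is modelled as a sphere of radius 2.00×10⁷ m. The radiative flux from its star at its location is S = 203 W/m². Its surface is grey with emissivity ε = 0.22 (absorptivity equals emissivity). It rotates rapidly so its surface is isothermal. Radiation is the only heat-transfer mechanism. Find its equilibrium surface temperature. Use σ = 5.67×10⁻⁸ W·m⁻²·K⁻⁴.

At equilibrium, absorbed power = emitted power.
Absorbing cross-section = πr² = 1.257×10¹⁵ m²; emitting surface = 4πr² = 5.027×10¹⁵ m² (ratio 4).
εS·A_cross = εσ·A_surf·T⁴  ⇒  T⁴ = S/(4σ)   (ε cancels).
T⁴ = 203/(4·5.67×10⁻⁸) = 8.951×10⁸ K⁴.
T = (8.951×10⁸)^(1/4).

T ≈ 173 K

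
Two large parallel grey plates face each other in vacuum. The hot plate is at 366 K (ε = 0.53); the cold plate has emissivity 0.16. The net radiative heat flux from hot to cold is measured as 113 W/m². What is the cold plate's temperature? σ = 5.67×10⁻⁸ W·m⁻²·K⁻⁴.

T₂ ≈ 247 K

q = σ(T₁⁴ − T₂⁴)/(1/ε₁ + 1/ε₂ − 1); denominator = 7.137.
T₂⁴ = T₁⁴ − q·(1/ε₁+1/ε₂−1)/σ = 1.794×10¹⁰ − 113·7.137/5.67×10⁻⁸
    = 3.721×10⁹ K⁴.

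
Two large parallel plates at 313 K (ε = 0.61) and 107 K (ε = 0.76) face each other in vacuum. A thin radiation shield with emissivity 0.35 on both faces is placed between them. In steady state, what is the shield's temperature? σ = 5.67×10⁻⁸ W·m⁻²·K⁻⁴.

T_s ≈ 261 K

In steady state the net flux on the hot side equals that on the cold side.
σ(T₁⁴−T_s⁴)/D₁ = σ(T_s⁴−T₂⁴)/D₂, with D₁ = 1/ε₁+1/ε_s−1 = 3.496, D₂ = 1/ε_s+1/ε₂−1 = 3.173.
Solve for T_s⁴: T_s⁴ = (D₂·T₁⁴ + D₁·T₂⁴)/(D₁+D₂) = 4.635×10⁹ K⁴.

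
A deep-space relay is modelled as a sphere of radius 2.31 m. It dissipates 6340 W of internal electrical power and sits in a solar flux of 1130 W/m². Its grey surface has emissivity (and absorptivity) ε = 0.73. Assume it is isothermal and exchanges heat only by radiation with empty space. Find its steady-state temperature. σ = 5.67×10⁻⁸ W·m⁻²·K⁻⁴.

T ≈ 292 K

At steady state, absorbed solar power + internal power = radiated power.
Absorbed: α·S·A_cross = 0.73·1130·16.76 = 13830 W (cross-section πr²).
Total input = 13830 + 6340 = 20170 W.
Radiated: εσ·A_surf·T⁴ with A_surf = 4πr² = 67.06 m².
T⁴ = 20170/(0.73·5.67×10⁻⁸·67.06) = 7.267×10⁹ K⁴.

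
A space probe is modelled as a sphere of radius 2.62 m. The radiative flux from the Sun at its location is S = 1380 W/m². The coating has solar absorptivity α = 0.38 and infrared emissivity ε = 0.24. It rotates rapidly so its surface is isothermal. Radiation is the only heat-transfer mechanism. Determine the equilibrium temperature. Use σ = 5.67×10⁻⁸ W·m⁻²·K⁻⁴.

At equilibrium, absorbed power = emitted power.
Absorbing cross-section = πr² = 21.57 m²; emitting surface = 4πr² = 86.26 m² (ratio 4).
αS·A_cross = εσ·A_surf·T⁴  ⇒  T⁴ = αS/(ε·4σ).
T⁴ = 0.380·1380/(0.24·4·5.67×10⁻⁸) = 9.634×10⁹ K⁴.
T = (9.634×10⁹)^(1/4).

T ≈ 313 K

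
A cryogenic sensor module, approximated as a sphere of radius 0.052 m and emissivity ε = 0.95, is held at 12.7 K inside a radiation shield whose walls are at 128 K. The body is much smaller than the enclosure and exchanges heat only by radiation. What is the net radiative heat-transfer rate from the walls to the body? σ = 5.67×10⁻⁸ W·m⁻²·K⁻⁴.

P_net ≈ 0.491 W

For a small grey body in a large enclosure: P_net = εσA(T_body⁴ − T_wall⁴).
A = 4πr² = 0.03398 m²; T_body⁴ − T_wall⁴ = 26010 − 2.684×10⁸ = -2.684×10⁸ K⁴.
|P_net| = 0.95·5.67×10⁻⁸·0.03398·2.684×10⁸.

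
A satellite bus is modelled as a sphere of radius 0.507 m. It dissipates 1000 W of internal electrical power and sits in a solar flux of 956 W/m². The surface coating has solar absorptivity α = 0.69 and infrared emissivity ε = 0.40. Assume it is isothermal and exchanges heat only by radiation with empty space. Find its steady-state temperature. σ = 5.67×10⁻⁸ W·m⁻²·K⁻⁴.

T ≈ 380 K

At steady state, absorbed solar power + internal power = radiated power.
Absorbed: α·S·A_cross = 0.69·956·0.8075 = 532.7 W (cross-section πr²).
Total input = 532.7 + 1000 = 1533 W.
Radiated: εσ·A_surf·T⁴ with A_surf = 4πr² = 3.230 m².
T⁴ = 1533/(0.40·5.67×10⁻⁸·3.230) = 2.092×10¹⁰ K⁴.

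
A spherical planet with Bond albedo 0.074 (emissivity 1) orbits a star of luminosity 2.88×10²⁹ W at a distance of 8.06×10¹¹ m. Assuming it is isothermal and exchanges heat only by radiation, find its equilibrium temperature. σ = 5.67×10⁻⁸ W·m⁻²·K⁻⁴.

First find the stellar flux at distance d: S = L/(4πd²) = 2.88×10²⁹/(4π·(8.06×10¹¹)²) = 35280 W/m².
For an isothermal sphere, absorbed (1−a)S·πr² = emitted σ·4πr²·T⁴, so T⁴ = (1−a)S/(4σ).
T⁴ = 0.926·35280/(4·5.67×10⁻⁸) = 1.440×10¹¹ K⁴.

T ≈ 616 K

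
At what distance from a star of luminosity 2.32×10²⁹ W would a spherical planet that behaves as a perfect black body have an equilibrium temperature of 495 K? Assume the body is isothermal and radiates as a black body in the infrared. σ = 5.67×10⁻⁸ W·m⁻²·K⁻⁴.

For an isothermal black-emitting sphere, (1−a)S·πr² = σ·4πr²·T⁴ ⇒ S = 4σT⁴/(1−a).
S = 4·5.67×10⁻⁸·(495)⁴/1.00 = 13620 W/m².
Flux falls as S = L/(4πd²), so d = √(L/(4πS)) = √(2.32×10²⁹/(4π·13620)).

d ≈ 1.16×10¹² m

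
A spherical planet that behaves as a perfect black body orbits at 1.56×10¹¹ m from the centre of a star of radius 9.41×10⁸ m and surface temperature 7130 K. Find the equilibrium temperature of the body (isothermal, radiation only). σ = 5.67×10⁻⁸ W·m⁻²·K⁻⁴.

The star's surface emits σT_*⁴; at distance d the flux is S = σT_*⁴(R_*/d)².
S = 5.67×10⁻⁸·(7130)⁴·(9.41×10⁸/1.56×10¹¹)² = 5332 W/m².
For an isothermal sphere T⁴ = (1−a)S/(4σ) = 2.351×10¹⁰ K⁴.

T ≈ 392 K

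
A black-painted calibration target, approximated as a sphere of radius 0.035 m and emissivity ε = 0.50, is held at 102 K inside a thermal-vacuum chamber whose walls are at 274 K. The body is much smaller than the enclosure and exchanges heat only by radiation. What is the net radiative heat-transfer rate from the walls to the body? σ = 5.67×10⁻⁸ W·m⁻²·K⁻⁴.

For a small grey body in a large enclosure: P_net = εσA(T_body⁴ − T_wall⁴).
A = 4πr² = 0.01539 m²; T_body⁴ − T_wall⁴ = 1.082×10⁸ − 5.636×10⁹ = -5.528×10⁹ K⁴.
|P_net| = 0.50·5.67×10⁻⁸·0.01539·5.528×10⁹.

P_net ≈ 2.41 W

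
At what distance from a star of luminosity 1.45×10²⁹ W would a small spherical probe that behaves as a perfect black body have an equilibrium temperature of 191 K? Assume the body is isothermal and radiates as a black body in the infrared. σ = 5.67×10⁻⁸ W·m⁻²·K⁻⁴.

For an isothermal black-emitting sphere, (1−a)S·πr² = σ·4πr²·T⁴ ⇒ S = 4σT⁴/(1−a).
S = 4·5.67×10⁻⁸·(191)⁴/1.00 = 301.8 W/m².
Flux falls as S = L/(4πd²), so d = √(L/(4πS)) = √(1.45×10²⁹/(4π·301.8)).

d ≈ 6.18×10¹² m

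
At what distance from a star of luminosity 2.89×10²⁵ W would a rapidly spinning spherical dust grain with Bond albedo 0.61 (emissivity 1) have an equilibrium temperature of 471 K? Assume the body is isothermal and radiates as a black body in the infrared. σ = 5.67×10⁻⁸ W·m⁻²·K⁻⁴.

For an isothermal black-emitting sphere, (1−a)S·πr² = σ·4πr²·T⁴ ⇒ S = 4σT⁴/(1−a).
S = 4·5.67×10⁻⁸·(471)⁴/0.390 = 28620 W/m².
Flux falls as S = L/(4πd²), so d = √(L/(4πS)) = √(2.89×10²⁵/(4π·28620)).

d ≈ 8.96×10⁹ m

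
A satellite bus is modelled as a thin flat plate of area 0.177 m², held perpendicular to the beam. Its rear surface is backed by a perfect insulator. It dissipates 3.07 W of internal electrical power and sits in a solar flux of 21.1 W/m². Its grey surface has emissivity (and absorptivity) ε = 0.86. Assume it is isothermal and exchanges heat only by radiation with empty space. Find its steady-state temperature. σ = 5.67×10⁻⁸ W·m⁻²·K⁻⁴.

T ≈ 164 K

At steady state, absorbed solar power + internal power = radiated power.
Absorbed: α·S·A_cross = 0.86·21.1·0.1770 = 3.212 W (cross-section A).
Total input = 3.212 + 3.07 = 6.282 W.
Radiated: εσ·A_surf·T⁴ with A_surf = A = 0.1770 m².
T⁴ = 6.282/(0.86·5.67×10⁻⁸·0.1770) = 7.278×10⁸ K⁴.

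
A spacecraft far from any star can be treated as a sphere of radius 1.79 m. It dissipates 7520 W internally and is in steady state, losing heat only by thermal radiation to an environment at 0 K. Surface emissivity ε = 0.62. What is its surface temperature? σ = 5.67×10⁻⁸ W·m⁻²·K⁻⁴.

Steady state: internal power = radiated power, P = εσA T⁴.
Radiating area A = 4πr² = 40.26 m².
T⁴ = P/(εσA) = 7520/(0.62·5.67×10⁻⁸·40.26) = 5.313×10⁹ K⁴.
T = (5.313×10⁹)^(1/4).

T ≈ 270 K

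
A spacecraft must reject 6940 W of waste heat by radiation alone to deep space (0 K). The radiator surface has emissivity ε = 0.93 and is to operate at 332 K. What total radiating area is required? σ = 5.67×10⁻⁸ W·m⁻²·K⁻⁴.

A ≈ 10.8 m²

P = εσA T⁴ ⇒ A = P/(εσT⁴).
T⁴ = 1.215×10¹⁰ K⁴.
A = 6940/(0.93 × 5.67×10⁻⁸ × 1.215×10¹⁰).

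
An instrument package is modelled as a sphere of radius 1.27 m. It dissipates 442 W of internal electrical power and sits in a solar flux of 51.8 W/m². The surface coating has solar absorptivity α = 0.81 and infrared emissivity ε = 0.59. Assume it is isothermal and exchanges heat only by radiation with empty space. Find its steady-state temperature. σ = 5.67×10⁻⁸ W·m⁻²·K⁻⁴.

At steady state, absorbed solar power + internal power = radiated power.
Absorbed: α·S·A_cross = 0.81·51.8·5.067 = 212.6 W (cross-section πr²).
Total input = 212.6 + 442 = 654.6 W.
Radiated: εσ·A_surf·T⁴ with A_surf = 4πr² = 20.27 m².
T⁴ = 654.6/(0.59·5.67×10⁻⁸·20.27) = 9.654×10⁸ K⁴.

T ≈ 176 K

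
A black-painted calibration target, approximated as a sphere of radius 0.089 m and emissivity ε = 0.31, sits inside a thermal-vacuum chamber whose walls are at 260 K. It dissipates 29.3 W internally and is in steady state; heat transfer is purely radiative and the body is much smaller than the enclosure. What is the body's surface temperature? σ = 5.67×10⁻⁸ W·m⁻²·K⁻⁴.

For a small grey body in a large enclosure, net radiated power = εσA(T⁴ − T_w⁴).
Steady state: P = εσA(T⁴ − T_w⁴) with A = 4πr² = 0.09954 m².
T⁴ = P/(εσA) + T_w⁴ = 29.3/(0.31·5.67×10⁻⁸·0.09954) + (260)⁴
    = 1.675×10¹⁰ + 4.570×10⁹ = 2.132×10¹⁰ K⁴.

T ≈ 382 K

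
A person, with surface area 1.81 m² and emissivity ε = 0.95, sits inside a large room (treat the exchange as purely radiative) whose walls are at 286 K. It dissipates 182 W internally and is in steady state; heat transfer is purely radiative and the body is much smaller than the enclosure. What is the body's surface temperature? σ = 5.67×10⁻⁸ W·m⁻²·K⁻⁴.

For a small grey body in a large enclosure, net radiated power = εσA(T⁴ − T_w⁴).
Steady state: P = εσA(T⁴ − T_w⁴) with A = 1.81 m².
T⁴ = P/(εσA) + T_w⁴ = 182/(0.95·5.67×10⁻⁸·1.810) + (286)⁴
    = 1.867×10⁹ + 6.691×10⁹ = 8.557×10⁹ K⁴.

T ≈ 304 K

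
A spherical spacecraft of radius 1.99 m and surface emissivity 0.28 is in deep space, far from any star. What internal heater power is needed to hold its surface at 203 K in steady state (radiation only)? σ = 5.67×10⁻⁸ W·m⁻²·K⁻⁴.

P ≈ 1340 W

P = εσ·4πr²·T⁴.
4πr² = 49.76 m²; T⁴ = 1.698×10⁹ K⁴.
P = 0.28·5.67×10⁻⁸·49.76·1.698×10⁹.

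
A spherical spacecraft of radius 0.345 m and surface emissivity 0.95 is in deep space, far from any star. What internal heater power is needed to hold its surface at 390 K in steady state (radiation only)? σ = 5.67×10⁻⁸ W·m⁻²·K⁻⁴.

P = εσ·4πr²·T⁴.
4πr² = 1.496 m²; T⁴ = 2.313×10¹⁰ K⁴.
P = 0.95·5.67×10⁻⁸·1.496·2.313×10¹⁰.

P ≈ 1860 W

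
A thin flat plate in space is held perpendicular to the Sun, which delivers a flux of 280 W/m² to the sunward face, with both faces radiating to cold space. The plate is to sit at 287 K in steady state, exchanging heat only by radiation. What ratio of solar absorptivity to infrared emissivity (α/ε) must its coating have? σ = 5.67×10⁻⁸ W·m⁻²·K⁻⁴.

α/ε ≈ 2.75

Balance: αS·A = εσ·2A·T⁴ ⇒ α/ε = 2σT⁴/S.
α/ε = 2·5.67×10⁻⁸·(287)⁴/280 = 2·5.67×10⁻⁸·6.785×10⁹/280.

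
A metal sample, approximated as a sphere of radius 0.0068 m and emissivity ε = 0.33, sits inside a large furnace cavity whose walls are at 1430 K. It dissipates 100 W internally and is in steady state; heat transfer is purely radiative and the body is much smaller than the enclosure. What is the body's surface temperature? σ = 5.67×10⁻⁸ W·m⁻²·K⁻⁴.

T ≈ 1910 K

For a small grey body in a large enclosure, net radiated power = εσA(T⁴ − T_w⁴).
Steady state: P = εσA(T⁴ − T_w⁴) with A = 4πr² = 5.811×10⁻⁴ m².
T⁴ = P/(εσA) + T_w⁴ = 100/(0.33·5.67×10⁻⁸·5.811×10⁻⁴) + (1430)⁴
    = 9.198×10¹² + 4.182×10¹² = 1.338×10¹³ K⁴.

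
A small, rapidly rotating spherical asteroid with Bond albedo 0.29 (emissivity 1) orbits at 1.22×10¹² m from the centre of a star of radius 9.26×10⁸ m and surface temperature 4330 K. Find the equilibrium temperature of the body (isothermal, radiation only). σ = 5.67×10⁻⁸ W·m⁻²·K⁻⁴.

T ≈ 77.4 K

The star's surface emits σT_*⁴; at distance d the flux is S = σT_*⁴(R_*/d)².
S = 5.67×10⁻⁸·(4330)⁴·(9.26×10⁸/1.22×10¹²)² = 11.48 W/m².
For an isothermal sphere T⁴ = (1−a)S/(4σ) = 3.595×10⁷ K⁴.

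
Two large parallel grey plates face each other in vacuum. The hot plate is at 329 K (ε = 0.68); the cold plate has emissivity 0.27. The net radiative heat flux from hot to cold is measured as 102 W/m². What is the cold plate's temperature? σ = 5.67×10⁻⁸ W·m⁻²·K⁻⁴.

q = σ(T₁⁴ − T₂⁴)/(1/ε₁ + 1/ε₂ − 1); denominator = 4.174.
T₂⁴ = T₁⁴ − q·(1/ε₁+1/ε₂−1)/σ = 1.172×10¹⁰ − 102·4.174/5.67×10⁻⁸
    = 4.207×10⁹ K⁴.

T₂ ≈ 255 K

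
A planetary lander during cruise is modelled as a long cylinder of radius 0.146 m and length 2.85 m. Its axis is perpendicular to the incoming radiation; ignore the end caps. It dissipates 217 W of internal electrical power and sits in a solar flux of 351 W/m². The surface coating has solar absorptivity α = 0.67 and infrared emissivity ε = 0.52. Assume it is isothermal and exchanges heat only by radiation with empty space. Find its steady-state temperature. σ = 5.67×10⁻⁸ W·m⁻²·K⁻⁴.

At steady state, absorbed solar power + internal power = radiated power.
Absorbed: α·S·A_cross = 0.67·351·0.8322 = 195.7 W (cross-section 2rL).
Total input = 195.7 + 217 = 412.7 W.
Radiated: εσ·A_surf·T⁴ with A_surf = 2πrL = 2.614 m².
T⁴ = 412.7/(0.52·5.67×10⁻⁸·2.614) = 5.354×10⁹ K⁴.

T ≈ 271 K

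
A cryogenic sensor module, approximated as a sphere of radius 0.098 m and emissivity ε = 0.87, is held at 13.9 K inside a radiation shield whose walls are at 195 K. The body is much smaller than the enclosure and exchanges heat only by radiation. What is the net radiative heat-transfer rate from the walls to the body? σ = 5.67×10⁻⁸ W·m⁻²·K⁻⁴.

For a small grey body in a large enclosure: P_net = εσA(T_body⁴ − T_wall⁴).
A = 4πr² = 0.1207 m²; T_body⁴ − T_wall⁴ = 37330 − 1.446×10⁹ = -1.446×10⁹ K⁴.
|P_net| = 0.87·5.67×10⁻⁸·0.1207·1.446×10⁹.

P_net ≈ 8.61 W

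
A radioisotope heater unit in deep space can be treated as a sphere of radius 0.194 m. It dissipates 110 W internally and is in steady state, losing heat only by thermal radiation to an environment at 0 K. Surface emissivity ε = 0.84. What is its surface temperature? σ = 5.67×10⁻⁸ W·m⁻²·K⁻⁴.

Steady state: internal power = radiated power, P = εσA T⁴.
Radiating area A = 4πr² = 0.4729 m².
T⁴ = P/(εσA) = 110/(0.84·5.67×10⁻⁸·0.4729) = 4.883×10⁹ K⁴.
T = (4.883×10⁹)^(1/4).

T ≈ 264 K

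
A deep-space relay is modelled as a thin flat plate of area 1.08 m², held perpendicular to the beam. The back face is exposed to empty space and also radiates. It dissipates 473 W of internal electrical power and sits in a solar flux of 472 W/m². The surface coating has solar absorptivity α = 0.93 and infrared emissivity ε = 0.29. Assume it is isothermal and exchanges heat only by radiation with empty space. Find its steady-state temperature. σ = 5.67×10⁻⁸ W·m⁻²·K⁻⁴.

At steady state, absorbed solar power + internal power = radiated power.
Absorbed: α·S·A_cross = 0.93·472·1.080 = 474.1 W (cross-section A).
Total input = 474.1 + 473 = 947.1 W.
Radiated: εσ·A_surf·T⁴ with A_surf = 2A = 2.160 m².
T⁴ = 947.1/(0.29·5.67×10⁻⁸·2.160) = 2.667×10¹⁰ K⁴.

T ≈ 404 K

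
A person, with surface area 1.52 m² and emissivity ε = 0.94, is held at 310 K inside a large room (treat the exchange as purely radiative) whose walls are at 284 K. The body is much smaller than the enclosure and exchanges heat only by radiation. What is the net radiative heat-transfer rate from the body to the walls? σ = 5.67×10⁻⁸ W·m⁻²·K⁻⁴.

For a small grey body in a large enclosure: P_net = εσA(T_body⁴ − T_wall⁴).
A = 1.52 m²; T_body⁴ − T_wall⁴ = 9.235×10⁹ − 6.505×10⁹ = 2.730×10⁹ K⁴.
|P_net| = 0.94·5.67×10⁻⁸·1.520·2.730×10⁹.

P_net ≈ 221 W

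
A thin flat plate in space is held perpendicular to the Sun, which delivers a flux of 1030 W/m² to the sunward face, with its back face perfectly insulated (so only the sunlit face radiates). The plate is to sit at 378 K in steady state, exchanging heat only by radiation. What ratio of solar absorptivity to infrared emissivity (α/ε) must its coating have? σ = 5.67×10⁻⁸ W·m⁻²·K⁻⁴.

α/ε ≈ 1.12

Balance: αS·A = εσ·1A·T⁴ ⇒ α/ε = σT⁴/S.
α/ε = 5.67×10⁻⁸·(378)⁴/1030 = 5.67×10⁻⁸·2.042×10¹⁰/1030.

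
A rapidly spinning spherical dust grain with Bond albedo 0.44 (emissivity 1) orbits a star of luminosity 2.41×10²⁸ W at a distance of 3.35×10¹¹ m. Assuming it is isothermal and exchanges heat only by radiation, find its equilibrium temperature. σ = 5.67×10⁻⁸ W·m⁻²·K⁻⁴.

First find the stellar flux at distance d: S = L/(4πd²) = 2.41×10²⁸/(4π·(3.35×10¹¹)²) = 17090 W/m².
For an isothermal sphere, absorbed (1−a)S·πr² = emitted σ·4πr²·T⁴, so T⁴ = (1−a)S/(4σ).
T⁴ = 0.560·17090/(4·5.67×10⁻⁸) = 4.220×10¹⁰ K⁴.

T ≈ 453 K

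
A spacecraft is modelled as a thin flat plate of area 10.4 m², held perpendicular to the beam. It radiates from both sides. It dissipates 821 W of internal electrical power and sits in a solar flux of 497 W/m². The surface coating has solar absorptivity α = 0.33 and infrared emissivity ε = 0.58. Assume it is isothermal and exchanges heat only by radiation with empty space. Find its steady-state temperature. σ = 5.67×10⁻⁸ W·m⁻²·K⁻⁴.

T ≈ 247 K

At steady state, absorbed solar power + internal power = radiated power.
Absorbed: α·S·A_cross = 0.33·497·10.40 = 1706 W (cross-section A).
Total input = 1706 + 821 = 2527 W.
Radiated: εσ·A_surf·T⁴ with A_surf = 2A = 20.80 m².
T⁴ = 2527/(0.58·5.67×10⁻⁸·20.80) = 3.694×10⁹ K⁴.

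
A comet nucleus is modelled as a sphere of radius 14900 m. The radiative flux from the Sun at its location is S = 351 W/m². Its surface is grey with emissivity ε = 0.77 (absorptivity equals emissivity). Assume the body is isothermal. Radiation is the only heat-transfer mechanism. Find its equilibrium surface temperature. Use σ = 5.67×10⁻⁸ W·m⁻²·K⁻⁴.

T ≈ 198 K

At equilibrium, absorbed power = emitted power.
Absorbing cross-section = πr² = 6.975×10⁸ m²; emitting surface = 4πr² = 2.790×10⁹ m² (ratio 4).
εS·A_cross = εσ·A_surf·T⁴  ⇒  T⁴ = S/(4σ)   (ε cancels).
T⁴ = 351/(4·5.67×10⁻⁸) = 1.548×10⁹ K⁴.
T = (1.548×10⁹)^(1/4).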